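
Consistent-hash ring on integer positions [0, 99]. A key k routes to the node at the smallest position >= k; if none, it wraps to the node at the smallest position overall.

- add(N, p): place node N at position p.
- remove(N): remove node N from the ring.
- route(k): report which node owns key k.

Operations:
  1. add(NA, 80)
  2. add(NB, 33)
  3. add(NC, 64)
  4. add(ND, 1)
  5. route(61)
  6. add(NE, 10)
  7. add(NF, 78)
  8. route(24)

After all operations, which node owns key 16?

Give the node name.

Answer: NB

Derivation:
Op 1: add NA@80 -> ring=[80:NA]
Op 2: add NB@33 -> ring=[33:NB,80:NA]
Op 3: add NC@64 -> ring=[33:NB,64:NC,80:NA]
Op 4: add ND@1 -> ring=[1:ND,33:NB,64:NC,80:NA]
Op 5: route key 61: smallest pos >= 61 is 64 -> NC
Op 6: add NE@10 -> ring=[1:ND,10:NE,33:NB,64:NC,80:NA]
Op 7: add NF@78 -> ring=[1:ND,10:NE,33:NB,64:NC,78:NF,80:NA]
Op 8: route key 24: smallest pos >= 24 is 33 -> NB
Final route key 16: smallest pos >= 16 is 33 -> NB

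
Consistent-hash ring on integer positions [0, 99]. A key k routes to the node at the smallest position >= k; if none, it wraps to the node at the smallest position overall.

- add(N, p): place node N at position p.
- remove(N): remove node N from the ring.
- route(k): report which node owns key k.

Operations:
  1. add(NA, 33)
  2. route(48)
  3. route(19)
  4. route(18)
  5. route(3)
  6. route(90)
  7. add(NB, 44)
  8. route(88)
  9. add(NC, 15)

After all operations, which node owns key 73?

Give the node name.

Answer: NC

Derivation:
Op 1: add NA@33 -> ring=[33:NA]
Op 2: route key 48: none >= 48, wrap to smallest pos 33 -> NA
Op 3: route key 19: smallest pos >= 19 is 33 -> NA
Op 4: route key 18: smallest pos >= 18 is 33 -> NA
Op 5: route key 3: smallest pos >= 3 is 33 -> NA
Op 6: route key 90: none >= 90, wrap to smallest pos 33 -> NA
Op 7: add NB@44 -> ring=[33:NA,44:NB]
Op 8: route key 88: none >= 88, wrap to smallest pos 33 -> NA
Op 9: add NC@15 -> ring=[15:NC,33:NA,44:NB]
Final route key 73: none >= 73, wrap to smallest pos 15 -> NC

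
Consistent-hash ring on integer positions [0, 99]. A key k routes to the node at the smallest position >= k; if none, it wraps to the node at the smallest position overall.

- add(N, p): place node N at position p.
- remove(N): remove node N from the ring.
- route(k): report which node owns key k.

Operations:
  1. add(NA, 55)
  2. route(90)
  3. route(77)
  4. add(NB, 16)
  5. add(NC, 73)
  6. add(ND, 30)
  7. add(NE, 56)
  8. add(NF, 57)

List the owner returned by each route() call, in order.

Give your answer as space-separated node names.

Op 1: add NA@55 -> ring=[55:NA]
Op 2: route key 90: none >= 90, wrap to smallest pos 55 -> NA
Op 3: route key 77: none >= 77, wrap to smallest pos 55 -> NA
Op 4: add NB@16 -> ring=[16:NB,55:NA]
Op 5: add NC@73 -> ring=[16:NB,55:NA,73:NC]
Op 6: add ND@30 -> ring=[16:NB,30:ND,55:NA,73:NC]
Op 7: add NE@56 -> ring=[16:NB,30:ND,55:NA,56:NE,73:NC]
Op 8: add NF@57 -> ring=[16:NB,30:ND,55:NA,56:NE,57:NF,73:NC]

Answer: NA NA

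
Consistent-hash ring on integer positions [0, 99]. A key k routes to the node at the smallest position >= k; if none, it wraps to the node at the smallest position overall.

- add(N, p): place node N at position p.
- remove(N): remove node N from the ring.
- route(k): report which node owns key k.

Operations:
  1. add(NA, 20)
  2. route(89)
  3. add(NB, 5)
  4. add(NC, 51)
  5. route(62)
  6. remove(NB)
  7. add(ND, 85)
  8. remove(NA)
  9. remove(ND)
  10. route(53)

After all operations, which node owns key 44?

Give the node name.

Answer: NC

Derivation:
Op 1: add NA@20 -> ring=[20:NA]
Op 2: route key 89: none >= 89, wrap to smallest pos 20 -> NA
Op 3: add NB@5 -> ring=[5:NB,20:NA]
Op 4: add NC@51 -> ring=[5:NB,20:NA,51:NC]
Op 5: route key 62: none >= 62, wrap to smallest pos 5 -> NB
Op 6: remove NB -> ring=[20:NA,51:NC]
Op 7: add ND@85 -> ring=[20:NA,51:NC,85:ND]
Op 8: remove NA -> ring=[51:NC,85:ND]
Op 9: remove ND -> ring=[51:NC]
Op 10: route key 53: none >= 53, wrap to smallest pos 51 -> NC
Final route key 44: smallest pos >= 44 is 51 -> NC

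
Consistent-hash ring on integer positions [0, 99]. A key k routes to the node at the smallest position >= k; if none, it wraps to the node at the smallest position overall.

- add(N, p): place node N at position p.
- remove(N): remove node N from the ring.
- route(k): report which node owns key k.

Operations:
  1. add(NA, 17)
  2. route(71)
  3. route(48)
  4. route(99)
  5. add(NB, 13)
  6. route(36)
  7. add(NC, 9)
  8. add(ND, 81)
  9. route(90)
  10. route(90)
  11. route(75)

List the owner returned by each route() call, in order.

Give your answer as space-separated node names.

Op 1: add NA@17 -> ring=[17:NA]
Op 2: route key 71: none >= 71, wrap to smallest pos 17 -> NA
Op 3: route key 48: none >= 48, wrap to smallest pos 17 -> NA
Op 4: route key 99: none >= 99, wrap to smallest pos 17 -> NA
Op 5: add NB@13 -> ring=[13:NB,17:NA]
Op 6: route key 36: none >= 36, wrap to smallest pos 13 -> NB
Op 7: add NC@9 -> ring=[9:NC,13:NB,17:NA]
Op 8: add ND@81 -> ring=[9:NC,13:NB,17:NA,81:ND]
Op 9: route key 90: none >= 90, wrap to smallest pos 9 -> NC
Op 10: route key 90: none >= 90, wrap to smallest pos 9 -> NC
Op 11: route key 75: smallest pos >= 75 is 81 -> ND

Answer: NA NA NA NB NC NC ND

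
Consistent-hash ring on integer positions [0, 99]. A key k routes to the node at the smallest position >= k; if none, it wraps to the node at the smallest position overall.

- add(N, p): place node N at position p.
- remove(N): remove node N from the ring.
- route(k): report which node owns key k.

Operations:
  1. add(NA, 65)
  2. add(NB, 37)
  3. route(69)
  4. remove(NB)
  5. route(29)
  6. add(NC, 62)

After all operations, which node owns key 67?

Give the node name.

Op 1: add NA@65 -> ring=[65:NA]
Op 2: add NB@37 -> ring=[37:NB,65:NA]
Op 3: route key 69: none >= 69, wrap to smallest pos 37 -> NB
Op 4: remove NB -> ring=[65:NA]
Op 5: route key 29: smallest pos >= 29 is 65 -> NA
Op 6: add NC@62 -> ring=[62:NC,65:NA]
Final route key 67: none >= 67, wrap to smallest pos 62 -> NC

Answer: NC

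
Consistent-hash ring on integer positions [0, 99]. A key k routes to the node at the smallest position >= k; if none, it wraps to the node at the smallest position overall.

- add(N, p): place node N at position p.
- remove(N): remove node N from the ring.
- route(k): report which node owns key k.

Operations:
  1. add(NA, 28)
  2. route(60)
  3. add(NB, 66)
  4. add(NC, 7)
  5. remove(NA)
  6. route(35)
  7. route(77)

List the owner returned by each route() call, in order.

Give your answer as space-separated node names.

Op 1: add NA@28 -> ring=[28:NA]
Op 2: route key 60: none >= 60, wrap to smallest pos 28 -> NA
Op 3: add NB@66 -> ring=[28:NA,66:NB]
Op 4: add NC@7 -> ring=[7:NC,28:NA,66:NB]
Op 5: remove NA -> ring=[7:NC,66:NB]
Op 6: route key 35: smallest pos >= 35 is 66 -> NB
Op 7: route key 77: none >= 77, wrap to smallest pos 7 -> NC

Answer: NA NB NC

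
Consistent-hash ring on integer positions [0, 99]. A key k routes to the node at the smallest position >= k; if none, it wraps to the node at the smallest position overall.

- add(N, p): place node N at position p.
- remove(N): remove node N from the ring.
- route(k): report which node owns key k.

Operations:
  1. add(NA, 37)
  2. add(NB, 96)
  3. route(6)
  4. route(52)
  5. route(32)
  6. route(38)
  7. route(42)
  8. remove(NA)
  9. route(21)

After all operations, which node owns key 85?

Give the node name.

Op 1: add NA@37 -> ring=[37:NA]
Op 2: add NB@96 -> ring=[37:NA,96:NB]
Op 3: route key 6: smallest pos >= 6 is 37 -> NA
Op 4: route key 52: smallest pos >= 52 is 96 -> NB
Op 5: route key 32: smallest pos >= 32 is 37 -> NA
Op 6: route key 38: smallest pos >= 38 is 96 -> NB
Op 7: route key 42: smallest pos >= 42 is 96 -> NB
Op 8: remove NA -> ring=[96:NB]
Op 9: route key 21: smallest pos >= 21 is 96 -> NB
Final route key 85: smallest pos >= 85 is 96 -> NB

Answer: NB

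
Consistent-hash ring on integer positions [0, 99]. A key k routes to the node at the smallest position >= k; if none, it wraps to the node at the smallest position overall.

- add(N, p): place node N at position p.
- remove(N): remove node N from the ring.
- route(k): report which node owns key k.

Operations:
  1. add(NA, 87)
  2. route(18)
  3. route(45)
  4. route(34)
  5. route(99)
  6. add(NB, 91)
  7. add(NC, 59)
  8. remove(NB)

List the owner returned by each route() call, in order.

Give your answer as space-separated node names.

Answer: NA NA NA NA

Derivation:
Op 1: add NA@87 -> ring=[87:NA]
Op 2: route key 18: smallest pos >= 18 is 87 -> NA
Op 3: route key 45: smallest pos >= 45 is 87 -> NA
Op 4: route key 34: smallest pos >= 34 is 87 -> NA
Op 5: route key 99: none >= 99, wrap to smallest pos 87 -> NA
Op 6: add NB@91 -> ring=[87:NA,91:NB]
Op 7: add NC@59 -> ring=[59:NC,87:NA,91:NB]
Op 8: remove NB -> ring=[59:NC,87:NA]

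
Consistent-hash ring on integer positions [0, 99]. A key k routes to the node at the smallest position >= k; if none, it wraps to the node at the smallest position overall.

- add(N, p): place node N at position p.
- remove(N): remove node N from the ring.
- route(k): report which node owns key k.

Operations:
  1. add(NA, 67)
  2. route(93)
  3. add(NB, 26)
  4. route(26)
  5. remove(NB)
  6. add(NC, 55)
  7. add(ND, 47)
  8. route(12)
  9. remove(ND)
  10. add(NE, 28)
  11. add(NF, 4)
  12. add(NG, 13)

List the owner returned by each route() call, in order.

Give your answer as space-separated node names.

Op 1: add NA@67 -> ring=[67:NA]
Op 2: route key 93: none >= 93, wrap to smallest pos 67 -> NA
Op 3: add NB@26 -> ring=[26:NB,67:NA]
Op 4: route key 26: smallest pos >= 26 is 26 -> NB
Op 5: remove NB -> ring=[67:NA]
Op 6: add NC@55 -> ring=[55:NC,67:NA]
Op 7: add ND@47 -> ring=[47:ND,55:NC,67:NA]
Op 8: route key 12: smallest pos >= 12 is 47 -> ND
Op 9: remove ND -> ring=[55:NC,67:NA]
Op 10: add NE@28 -> ring=[28:NE,55:NC,67:NA]
Op 11: add NF@4 -> ring=[4:NF,28:NE,55:NC,67:NA]
Op 12: add NG@13 -> ring=[4:NF,13:NG,28:NE,55:NC,67:NA]

Answer: NA NB ND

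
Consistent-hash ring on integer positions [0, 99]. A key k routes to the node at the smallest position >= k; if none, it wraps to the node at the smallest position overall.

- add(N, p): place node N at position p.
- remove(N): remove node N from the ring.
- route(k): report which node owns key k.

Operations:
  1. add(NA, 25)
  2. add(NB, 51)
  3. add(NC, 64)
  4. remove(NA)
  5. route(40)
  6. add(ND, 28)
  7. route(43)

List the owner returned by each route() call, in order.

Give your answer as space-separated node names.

Op 1: add NA@25 -> ring=[25:NA]
Op 2: add NB@51 -> ring=[25:NA,51:NB]
Op 3: add NC@64 -> ring=[25:NA,51:NB,64:NC]
Op 4: remove NA -> ring=[51:NB,64:NC]
Op 5: route key 40: smallest pos >= 40 is 51 -> NB
Op 6: add ND@28 -> ring=[28:ND,51:NB,64:NC]
Op 7: route key 43: smallest pos >= 43 is 51 -> NB

Answer: NB NB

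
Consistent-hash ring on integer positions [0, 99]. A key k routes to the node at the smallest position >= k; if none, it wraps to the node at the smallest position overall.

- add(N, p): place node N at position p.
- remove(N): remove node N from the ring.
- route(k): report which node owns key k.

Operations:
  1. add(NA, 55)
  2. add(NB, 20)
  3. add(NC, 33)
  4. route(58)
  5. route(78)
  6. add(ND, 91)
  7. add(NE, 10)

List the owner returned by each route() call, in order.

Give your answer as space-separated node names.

Op 1: add NA@55 -> ring=[55:NA]
Op 2: add NB@20 -> ring=[20:NB,55:NA]
Op 3: add NC@33 -> ring=[20:NB,33:NC,55:NA]
Op 4: route key 58: none >= 58, wrap to smallest pos 20 -> NB
Op 5: route key 78: none >= 78, wrap to smallest pos 20 -> NB
Op 6: add ND@91 -> ring=[20:NB,33:NC,55:NA,91:ND]
Op 7: add NE@10 -> ring=[10:NE,20:NB,33:NC,55:NA,91:ND]

Answer: NB NB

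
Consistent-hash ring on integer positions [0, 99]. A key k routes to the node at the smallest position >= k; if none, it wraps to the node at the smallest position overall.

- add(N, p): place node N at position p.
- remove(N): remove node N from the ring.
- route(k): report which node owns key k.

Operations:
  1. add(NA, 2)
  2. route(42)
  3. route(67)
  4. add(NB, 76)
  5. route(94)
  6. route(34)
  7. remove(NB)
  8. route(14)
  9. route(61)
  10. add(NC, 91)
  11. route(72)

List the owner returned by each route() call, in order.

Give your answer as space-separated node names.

Answer: NA NA NA NB NA NA NC

Derivation:
Op 1: add NA@2 -> ring=[2:NA]
Op 2: route key 42: none >= 42, wrap to smallest pos 2 -> NA
Op 3: route key 67: none >= 67, wrap to smallest pos 2 -> NA
Op 4: add NB@76 -> ring=[2:NA,76:NB]
Op 5: route key 94: none >= 94, wrap to smallest pos 2 -> NA
Op 6: route key 34: smallest pos >= 34 is 76 -> NB
Op 7: remove NB -> ring=[2:NA]
Op 8: route key 14: none >= 14, wrap to smallest pos 2 -> NA
Op 9: route key 61: none >= 61, wrap to smallest pos 2 -> NA
Op 10: add NC@91 -> ring=[2:NA,91:NC]
Op 11: route key 72: smallest pos >= 72 is 91 -> NC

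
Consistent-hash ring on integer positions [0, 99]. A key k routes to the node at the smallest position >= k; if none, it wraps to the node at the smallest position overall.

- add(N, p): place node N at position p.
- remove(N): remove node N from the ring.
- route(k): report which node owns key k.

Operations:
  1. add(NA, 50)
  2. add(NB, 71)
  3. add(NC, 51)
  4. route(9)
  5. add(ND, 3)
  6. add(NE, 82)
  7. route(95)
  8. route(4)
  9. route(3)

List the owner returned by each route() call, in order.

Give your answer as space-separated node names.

Answer: NA ND NA ND

Derivation:
Op 1: add NA@50 -> ring=[50:NA]
Op 2: add NB@71 -> ring=[50:NA,71:NB]
Op 3: add NC@51 -> ring=[50:NA,51:NC,71:NB]
Op 4: route key 9: smallest pos >= 9 is 50 -> NA
Op 5: add ND@3 -> ring=[3:ND,50:NA,51:NC,71:NB]
Op 6: add NE@82 -> ring=[3:ND,50:NA,51:NC,71:NB,82:NE]
Op 7: route key 95: none >= 95, wrap to smallest pos 3 -> ND
Op 8: route key 4: smallest pos >= 4 is 50 -> NA
Op 9: route key 3: smallest pos >= 3 is 3 -> ND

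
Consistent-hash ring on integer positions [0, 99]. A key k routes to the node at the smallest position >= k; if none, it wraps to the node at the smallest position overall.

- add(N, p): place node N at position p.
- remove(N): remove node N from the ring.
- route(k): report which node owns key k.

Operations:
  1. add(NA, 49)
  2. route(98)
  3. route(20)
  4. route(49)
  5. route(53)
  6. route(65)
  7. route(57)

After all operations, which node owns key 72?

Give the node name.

Op 1: add NA@49 -> ring=[49:NA]
Op 2: route key 98: none >= 98, wrap to smallest pos 49 -> NA
Op 3: route key 20: smallest pos >= 20 is 49 -> NA
Op 4: route key 49: smallest pos >= 49 is 49 -> NA
Op 5: route key 53: none >= 53, wrap to smallest pos 49 -> NA
Op 6: route key 65: none >= 65, wrap to smallest pos 49 -> NA
Op 7: route key 57: none >= 57, wrap to smallest pos 49 -> NA
Final route key 72: none >= 72, wrap to smallest pos 49 -> NA

Answer: NA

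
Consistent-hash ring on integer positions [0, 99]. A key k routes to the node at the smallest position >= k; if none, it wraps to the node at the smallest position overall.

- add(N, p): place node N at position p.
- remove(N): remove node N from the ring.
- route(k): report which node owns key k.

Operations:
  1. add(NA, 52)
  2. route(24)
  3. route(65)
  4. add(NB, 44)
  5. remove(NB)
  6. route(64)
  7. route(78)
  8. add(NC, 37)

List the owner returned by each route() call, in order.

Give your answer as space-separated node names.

Answer: NA NA NA NA

Derivation:
Op 1: add NA@52 -> ring=[52:NA]
Op 2: route key 24: smallest pos >= 24 is 52 -> NA
Op 3: route key 65: none >= 65, wrap to smallest pos 52 -> NA
Op 4: add NB@44 -> ring=[44:NB,52:NA]
Op 5: remove NB -> ring=[52:NA]
Op 6: route key 64: none >= 64, wrap to smallest pos 52 -> NA
Op 7: route key 78: none >= 78, wrap to smallest pos 52 -> NA
Op 8: add NC@37 -> ring=[37:NC,52:NA]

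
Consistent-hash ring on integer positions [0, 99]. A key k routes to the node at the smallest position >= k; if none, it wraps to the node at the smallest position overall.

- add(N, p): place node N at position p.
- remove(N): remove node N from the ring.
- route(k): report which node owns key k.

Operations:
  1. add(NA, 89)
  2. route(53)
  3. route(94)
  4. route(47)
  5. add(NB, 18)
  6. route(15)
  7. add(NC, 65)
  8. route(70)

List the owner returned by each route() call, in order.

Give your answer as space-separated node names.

Answer: NA NA NA NB NA

Derivation:
Op 1: add NA@89 -> ring=[89:NA]
Op 2: route key 53: smallest pos >= 53 is 89 -> NA
Op 3: route key 94: none >= 94, wrap to smallest pos 89 -> NA
Op 4: route key 47: smallest pos >= 47 is 89 -> NA
Op 5: add NB@18 -> ring=[18:NB,89:NA]
Op 6: route key 15: smallest pos >= 15 is 18 -> NB
Op 7: add NC@65 -> ring=[18:NB,65:NC,89:NA]
Op 8: route key 70: smallest pos >= 70 is 89 -> NA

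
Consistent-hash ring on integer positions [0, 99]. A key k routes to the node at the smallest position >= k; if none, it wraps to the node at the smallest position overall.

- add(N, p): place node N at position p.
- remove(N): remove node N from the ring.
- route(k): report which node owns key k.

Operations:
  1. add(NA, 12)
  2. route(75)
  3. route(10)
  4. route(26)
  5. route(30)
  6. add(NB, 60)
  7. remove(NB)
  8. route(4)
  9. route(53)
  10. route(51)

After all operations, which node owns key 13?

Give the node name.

Op 1: add NA@12 -> ring=[12:NA]
Op 2: route key 75: none >= 75, wrap to smallest pos 12 -> NA
Op 3: route key 10: smallest pos >= 10 is 12 -> NA
Op 4: route key 26: none >= 26, wrap to smallest pos 12 -> NA
Op 5: route key 30: none >= 30, wrap to smallest pos 12 -> NA
Op 6: add NB@60 -> ring=[12:NA,60:NB]
Op 7: remove NB -> ring=[12:NA]
Op 8: route key 4: smallest pos >= 4 is 12 -> NA
Op 9: route key 53: none >= 53, wrap to smallest pos 12 -> NA
Op 10: route key 51: none >= 51, wrap to smallest pos 12 -> NA
Final route key 13: none >= 13, wrap to smallest pos 12 -> NA

Answer: NA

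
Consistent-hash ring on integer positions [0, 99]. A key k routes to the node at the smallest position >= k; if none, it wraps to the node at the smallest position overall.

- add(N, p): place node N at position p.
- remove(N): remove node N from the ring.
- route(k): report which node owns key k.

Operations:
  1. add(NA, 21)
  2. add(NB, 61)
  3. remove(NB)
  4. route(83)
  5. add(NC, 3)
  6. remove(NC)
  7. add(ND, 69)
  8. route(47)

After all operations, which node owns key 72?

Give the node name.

Answer: NA

Derivation:
Op 1: add NA@21 -> ring=[21:NA]
Op 2: add NB@61 -> ring=[21:NA,61:NB]
Op 3: remove NB -> ring=[21:NA]
Op 4: route key 83: none >= 83, wrap to smallest pos 21 -> NA
Op 5: add NC@3 -> ring=[3:NC,21:NA]
Op 6: remove NC -> ring=[21:NA]
Op 7: add ND@69 -> ring=[21:NA,69:ND]
Op 8: route key 47: smallest pos >= 47 is 69 -> ND
Final route key 72: none >= 72, wrap to smallest pos 21 -> NA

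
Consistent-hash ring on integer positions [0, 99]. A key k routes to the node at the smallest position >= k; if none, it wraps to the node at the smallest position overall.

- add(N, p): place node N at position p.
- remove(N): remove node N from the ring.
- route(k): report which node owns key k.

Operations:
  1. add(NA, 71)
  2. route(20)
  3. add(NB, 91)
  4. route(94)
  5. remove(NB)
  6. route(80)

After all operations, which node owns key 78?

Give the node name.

Op 1: add NA@71 -> ring=[71:NA]
Op 2: route key 20: smallest pos >= 20 is 71 -> NA
Op 3: add NB@91 -> ring=[71:NA,91:NB]
Op 4: route key 94: none >= 94, wrap to smallest pos 71 -> NA
Op 5: remove NB -> ring=[71:NA]
Op 6: route key 80: none >= 80, wrap to smallest pos 71 -> NA
Final route key 78: none >= 78, wrap to smallest pos 71 -> NA

Answer: NA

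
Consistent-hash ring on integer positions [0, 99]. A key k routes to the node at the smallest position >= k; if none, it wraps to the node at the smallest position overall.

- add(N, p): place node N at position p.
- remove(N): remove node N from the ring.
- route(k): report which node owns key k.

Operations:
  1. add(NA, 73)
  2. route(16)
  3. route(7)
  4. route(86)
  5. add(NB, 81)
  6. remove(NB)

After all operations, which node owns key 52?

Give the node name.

Answer: NA

Derivation:
Op 1: add NA@73 -> ring=[73:NA]
Op 2: route key 16: smallest pos >= 16 is 73 -> NA
Op 3: route key 7: smallest pos >= 7 is 73 -> NA
Op 4: route key 86: none >= 86, wrap to smallest pos 73 -> NA
Op 5: add NB@81 -> ring=[73:NA,81:NB]
Op 6: remove NB -> ring=[73:NA]
Final route key 52: smallest pos >= 52 is 73 -> NA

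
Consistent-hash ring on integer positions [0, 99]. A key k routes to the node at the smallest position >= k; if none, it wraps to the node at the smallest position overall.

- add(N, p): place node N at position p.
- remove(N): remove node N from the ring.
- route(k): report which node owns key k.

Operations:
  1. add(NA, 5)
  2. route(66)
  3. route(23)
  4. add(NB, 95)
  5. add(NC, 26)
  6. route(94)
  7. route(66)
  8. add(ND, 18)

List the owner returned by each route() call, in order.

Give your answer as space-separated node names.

Op 1: add NA@5 -> ring=[5:NA]
Op 2: route key 66: none >= 66, wrap to smallest pos 5 -> NA
Op 3: route key 23: none >= 23, wrap to smallest pos 5 -> NA
Op 4: add NB@95 -> ring=[5:NA,95:NB]
Op 5: add NC@26 -> ring=[5:NA,26:NC,95:NB]
Op 6: route key 94: smallest pos >= 94 is 95 -> NB
Op 7: route key 66: smallest pos >= 66 is 95 -> NB
Op 8: add ND@18 -> ring=[5:NA,18:ND,26:NC,95:NB]

Answer: NA NA NB NB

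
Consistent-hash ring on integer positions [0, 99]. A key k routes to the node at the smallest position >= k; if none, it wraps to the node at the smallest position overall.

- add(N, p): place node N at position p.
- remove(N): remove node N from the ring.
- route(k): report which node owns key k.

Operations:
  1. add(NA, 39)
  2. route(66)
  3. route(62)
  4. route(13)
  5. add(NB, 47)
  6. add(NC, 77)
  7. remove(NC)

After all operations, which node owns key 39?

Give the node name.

Answer: NA

Derivation:
Op 1: add NA@39 -> ring=[39:NA]
Op 2: route key 66: none >= 66, wrap to smallest pos 39 -> NA
Op 3: route key 62: none >= 62, wrap to smallest pos 39 -> NA
Op 4: route key 13: smallest pos >= 13 is 39 -> NA
Op 5: add NB@47 -> ring=[39:NA,47:NB]
Op 6: add NC@77 -> ring=[39:NA,47:NB,77:NC]
Op 7: remove NC -> ring=[39:NA,47:NB]
Final route key 39: smallest pos >= 39 is 39 -> NA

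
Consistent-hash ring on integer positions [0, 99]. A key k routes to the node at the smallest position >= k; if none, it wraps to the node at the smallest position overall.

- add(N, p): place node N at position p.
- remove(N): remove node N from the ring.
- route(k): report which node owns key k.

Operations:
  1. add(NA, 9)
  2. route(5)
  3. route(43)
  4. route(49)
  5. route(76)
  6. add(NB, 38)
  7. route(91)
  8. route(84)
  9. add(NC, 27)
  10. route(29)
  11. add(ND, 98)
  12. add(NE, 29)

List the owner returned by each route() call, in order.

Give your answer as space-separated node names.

Answer: NA NA NA NA NA NA NB

Derivation:
Op 1: add NA@9 -> ring=[9:NA]
Op 2: route key 5: smallest pos >= 5 is 9 -> NA
Op 3: route key 43: none >= 43, wrap to smallest pos 9 -> NA
Op 4: route key 49: none >= 49, wrap to smallest pos 9 -> NA
Op 5: route key 76: none >= 76, wrap to smallest pos 9 -> NA
Op 6: add NB@38 -> ring=[9:NA,38:NB]
Op 7: route key 91: none >= 91, wrap to smallest pos 9 -> NA
Op 8: route key 84: none >= 84, wrap to smallest pos 9 -> NA
Op 9: add NC@27 -> ring=[9:NA,27:NC,38:NB]
Op 10: route key 29: smallest pos >= 29 is 38 -> NB
Op 11: add ND@98 -> ring=[9:NA,27:NC,38:NB,98:ND]
Op 12: add NE@29 -> ring=[9:NA,27:NC,29:NE,38:NB,98:ND]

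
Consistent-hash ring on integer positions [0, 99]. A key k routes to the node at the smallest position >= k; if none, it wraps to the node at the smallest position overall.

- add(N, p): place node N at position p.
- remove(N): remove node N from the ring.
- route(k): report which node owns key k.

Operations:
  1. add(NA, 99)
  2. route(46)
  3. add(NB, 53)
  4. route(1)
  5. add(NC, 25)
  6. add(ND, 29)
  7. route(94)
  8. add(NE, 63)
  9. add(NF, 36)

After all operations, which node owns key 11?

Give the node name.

Op 1: add NA@99 -> ring=[99:NA]
Op 2: route key 46: smallest pos >= 46 is 99 -> NA
Op 3: add NB@53 -> ring=[53:NB,99:NA]
Op 4: route key 1: smallest pos >= 1 is 53 -> NB
Op 5: add NC@25 -> ring=[25:NC,53:NB,99:NA]
Op 6: add ND@29 -> ring=[25:NC,29:ND,53:NB,99:NA]
Op 7: route key 94: smallest pos >= 94 is 99 -> NA
Op 8: add NE@63 -> ring=[25:NC,29:ND,53:NB,63:NE,99:NA]
Op 9: add NF@36 -> ring=[25:NC,29:ND,36:NF,53:NB,63:NE,99:NA]
Final route key 11: smallest pos >= 11 is 25 -> NC

Answer: NC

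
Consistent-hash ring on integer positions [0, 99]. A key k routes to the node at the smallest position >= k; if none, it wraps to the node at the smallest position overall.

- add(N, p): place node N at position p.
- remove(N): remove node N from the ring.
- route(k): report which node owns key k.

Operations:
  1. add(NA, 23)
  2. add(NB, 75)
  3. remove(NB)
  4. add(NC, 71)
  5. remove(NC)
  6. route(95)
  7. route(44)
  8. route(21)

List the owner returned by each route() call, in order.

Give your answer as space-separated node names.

Answer: NA NA NA

Derivation:
Op 1: add NA@23 -> ring=[23:NA]
Op 2: add NB@75 -> ring=[23:NA,75:NB]
Op 3: remove NB -> ring=[23:NA]
Op 4: add NC@71 -> ring=[23:NA,71:NC]
Op 5: remove NC -> ring=[23:NA]
Op 6: route key 95: none >= 95, wrap to smallest pos 23 -> NA
Op 7: route key 44: none >= 44, wrap to smallest pos 23 -> NA
Op 8: route key 21: smallest pos >= 21 is 23 -> NA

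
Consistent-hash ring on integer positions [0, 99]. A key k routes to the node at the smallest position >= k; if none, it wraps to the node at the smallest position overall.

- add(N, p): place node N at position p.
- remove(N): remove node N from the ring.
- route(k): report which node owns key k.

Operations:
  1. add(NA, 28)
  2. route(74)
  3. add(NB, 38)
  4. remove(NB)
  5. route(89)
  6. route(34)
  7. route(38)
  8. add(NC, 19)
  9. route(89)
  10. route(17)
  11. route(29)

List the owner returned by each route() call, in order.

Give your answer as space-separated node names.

Op 1: add NA@28 -> ring=[28:NA]
Op 2: route key 74: none >= 74, wrap to smallest pos 28 -> NA
Op 3: add NB@38 -> ring=[28:NA,38:NB]
Op 4: remove NB -> ring=[28:NA]
Op 5: route key 89: none >= 89, wrap to smallest pos 28 -> NA
Op 6: route key 34: none >= 34, wrap to smallest pos 28 -> NA
Op 7: route key 38: none >= 38, wrap to smallest pos 28 -> NA
Op 8: add NC@19 -> ring=[19:NC,28:NA]
Op 9: route key 89: none >= 89, wrap to smallest pos 19 -> NC
Op 10: route key 17: smallest pos >= 17 is 19 -> NC
Op 11: route key 29: none >= 29, wrap to smallest pos 19 -> NC

Answer: NA NA NA NA NC NC NC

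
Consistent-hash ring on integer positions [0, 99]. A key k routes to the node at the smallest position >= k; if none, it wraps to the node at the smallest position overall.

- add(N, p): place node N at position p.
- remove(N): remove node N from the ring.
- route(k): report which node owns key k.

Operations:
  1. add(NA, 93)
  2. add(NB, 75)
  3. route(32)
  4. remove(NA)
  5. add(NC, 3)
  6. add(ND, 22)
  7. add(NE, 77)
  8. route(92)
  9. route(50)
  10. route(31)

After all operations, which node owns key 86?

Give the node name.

Op 1: add NA@93 -> ring=[93:NA]
Op 2: add NB@75 -> ring=[75:NB,93:NA]
Op 3: route key 32: smallest pos >= 32 is 75 -> NB
Op 4: remove NA -> ring=[75:NB]
Op 5: add NC@3 -> ring=[3:NC,75:NB]
Op 6: add ND@22 -> ring=[3:NC,22:ND,75:NB]
Op 7: add NE@77 -> ring=[3:NC,22:ND,75:NB,77:NE]
Op 8: route key 92: none >= 92, wrap to smallest pos 3 -> NC
Op 9: route key 50: smallest pos >= 50 is 75 -> NB
Op 10: route key 31: smallest pos >= 31 is 75 -> NB
Final route key 86: none >= 86, wrap to smallest pos 3 -> NC

Answer: NC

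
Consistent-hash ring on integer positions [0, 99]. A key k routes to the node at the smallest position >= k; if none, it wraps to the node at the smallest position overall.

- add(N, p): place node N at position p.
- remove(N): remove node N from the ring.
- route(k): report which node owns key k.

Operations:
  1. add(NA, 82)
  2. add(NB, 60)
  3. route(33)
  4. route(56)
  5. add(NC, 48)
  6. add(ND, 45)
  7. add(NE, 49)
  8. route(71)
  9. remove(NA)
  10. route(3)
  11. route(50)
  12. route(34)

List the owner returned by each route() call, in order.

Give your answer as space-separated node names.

Answer: NB NB NA ND NB ND

Derivation:
Op 1: add NA@82 -> ring=[82:NA]
Op 2: add NB@60 -> ring=[60:NB,82:NA]
Op 3: route key 33: smallest pos >= 33 is 60 -> NB
Op 4: route key 56: smallest pos >= 56 is 60 -> NB
Op 5: add NC@48 -> ring=[48:NC,60:NB,82:NA]
Op 6: add ND@45 -> ring=[45:ND,48:NC,60:NB,82:NA]
Op 7: add NE@49 -> ring=[45:ND,48:NC,49:NE,60:NB,82:NA]
Op 8: route key 71: smallest pos >= 71 is 82 -> NA
Op 9: remove NA -> ring=[45:ND,48:NC,49:NE,60:NB]
Op 10: route key 3: smallest pos >= 3 is 45 -> ND
Op 11: route key 50: smallest pos >= 50 is 60 -> NB
Op 12: route key 34: smallest pos >= 34 is 45 -> ND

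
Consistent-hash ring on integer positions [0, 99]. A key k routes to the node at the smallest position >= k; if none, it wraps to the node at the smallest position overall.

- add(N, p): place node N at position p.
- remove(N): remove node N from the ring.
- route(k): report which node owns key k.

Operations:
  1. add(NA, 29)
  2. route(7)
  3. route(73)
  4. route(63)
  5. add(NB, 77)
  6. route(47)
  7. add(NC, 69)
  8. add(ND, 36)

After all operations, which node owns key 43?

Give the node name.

Answer: NC

Derivation:
Op 1: add NA@29 -> ring=[29:NA]
Op 2: route key 7: smallest pos >= 7 is 29 -> NA
Op 3: route key 73: none >= 73, wrap to smallest pos 29 -> NA
Op 4: route key 63: none >= 63, wrap to smallest pos 29 -> NA
Op 5: add NB@77 -> ring=[29:NA,77:NB]
Op 6: route key 47: smallest pos >= 47 is 77 -> NB
Op 7: add NC@69 -> ring=[29:NA,69:NC,77:NB]
Op 8: add ND@36 -> ring=[29:NA,36:ND,69:NC,77:NB]
Final route key 43: smallest pos >= 43 is 69 -> NC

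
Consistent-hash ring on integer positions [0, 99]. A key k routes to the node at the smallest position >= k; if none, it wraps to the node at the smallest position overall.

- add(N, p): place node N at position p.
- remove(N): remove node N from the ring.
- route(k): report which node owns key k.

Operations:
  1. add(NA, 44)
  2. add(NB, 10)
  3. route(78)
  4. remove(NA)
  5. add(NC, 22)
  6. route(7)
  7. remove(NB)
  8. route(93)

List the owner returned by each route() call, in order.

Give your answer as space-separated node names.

Answer: NB NB NC

Derivation:
Op 1: add NA@44 -> ring=[44:NA]
Op 2: add NB@10 -> ring=[10:NB,44:NA]
Op 3: route key 78: none >= 78, wrap to smallest pos 10 -> NB
Op 4: remove NA -> ring=[10:NB]
Op 5: add NC@22 -> ring=[10:NB,22:NC]
Op 6: route key 7: smallest pos >= 7 is 10 -> NB
Op 7: remove NB -> ring=[22:NC]
Op 8: route key 93: none >= 93, wrap to smallest pos 22 -> NC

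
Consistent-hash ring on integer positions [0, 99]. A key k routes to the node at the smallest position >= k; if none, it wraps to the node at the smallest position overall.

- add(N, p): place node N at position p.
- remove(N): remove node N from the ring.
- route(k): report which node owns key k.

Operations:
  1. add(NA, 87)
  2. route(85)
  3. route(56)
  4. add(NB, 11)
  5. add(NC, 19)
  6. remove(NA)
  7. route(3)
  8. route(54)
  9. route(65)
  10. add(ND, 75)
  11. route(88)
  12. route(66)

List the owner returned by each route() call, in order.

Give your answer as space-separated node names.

Op 1: add NA@87 -> ring=[87:NA]
Op 2: route key 85: smallest pos >= 85 is 87 -> NA
Op 3: route key 56: smallest pos >= 56 is 87 -> NA
Op 4: add NB@11 -> ring=[11:NB,87:NA]
Op 5: add NC@19 -> ring=[11:NB,19:NC,87:NA]
Op 6: remove NA -> ring=[11:NB,19:NC]
Op 7: route key 3: smallest pos >= 3 is 11 -> NB
Op 8: route key 54: none >= 54, wrap to smallest pos 11 -> NB
Op 9: route key 65: none >= 65, wrap to smallest pos 11 -> NB
Op 10: add ND@75 -> ring=[11:NB,19:NC,75:ND]
Op 11: route key 88: none >= 88, wrap to smallest pos 11 -> NB
Op 12: route key 66: smallest pos >= 66 is 75 -> ND

Answer: NA NA NB NB NB NB ND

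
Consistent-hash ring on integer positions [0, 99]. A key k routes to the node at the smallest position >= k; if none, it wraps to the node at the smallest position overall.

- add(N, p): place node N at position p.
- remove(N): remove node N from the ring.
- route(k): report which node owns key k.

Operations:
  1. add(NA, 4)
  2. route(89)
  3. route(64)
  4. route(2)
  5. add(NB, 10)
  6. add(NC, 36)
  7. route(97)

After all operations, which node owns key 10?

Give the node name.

Op 1: add NA@4 -> ring=[4:NA]
Op 2: route key 89: none >= 89, wrap to smallest pos 4 -> NA
Op 3: route key 64: none >= 64, wrap to smallest pos 4 -> NA
Op 4: route key 2: smallest pos >= 2 is 4 -> NA
Op 5: add NB@10 -> ring=[4:NA,10:NB]
Op 6: add NC@36 -> ring=[4:NA,10:NB,36:NC]
Op 7: route key 97: none >= 97, wrap to smallest pos 4 -> NA
Final route key 10: smallest pos >= 10 is 10 -> NB

Answer: NB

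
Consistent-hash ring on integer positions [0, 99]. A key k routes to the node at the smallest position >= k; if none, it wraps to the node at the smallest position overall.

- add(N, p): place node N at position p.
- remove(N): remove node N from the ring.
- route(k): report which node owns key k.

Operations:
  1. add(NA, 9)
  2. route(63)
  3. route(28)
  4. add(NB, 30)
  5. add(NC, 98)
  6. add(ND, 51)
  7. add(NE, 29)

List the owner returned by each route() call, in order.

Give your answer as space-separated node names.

Answer: NA NA

Derivation:
Op 1: add NA@9 -> ring=[9:NA]
Op 2: route key 63: none >= 63, wrap to smallest pos 9 -> NA
Op 3: route key 28: none >= 28, wrap to smallest pos 9 -> NA
Op 4: add NB@30 -> ring=[9:NA,30:NB]
Op 5: add NC@98 -> ring=[9:NA,30:NB,98:NC]
Op 6: add ND@51 -> ring=[9:NA,30:NB,51:ND,98:NC]
Op 7: add NE@29 -> ring=[9:NA,29:NE,30:NB,51:ND,98:NC]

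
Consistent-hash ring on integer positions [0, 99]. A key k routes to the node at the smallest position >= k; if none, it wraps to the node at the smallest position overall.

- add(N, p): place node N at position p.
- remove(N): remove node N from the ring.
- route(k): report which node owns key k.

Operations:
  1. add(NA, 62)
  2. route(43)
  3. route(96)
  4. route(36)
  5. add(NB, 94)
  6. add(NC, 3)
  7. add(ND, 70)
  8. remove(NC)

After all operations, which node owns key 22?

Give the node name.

Answer: NA

Derivation:
Op 1: add NA@62 -> ring=[62:NA]
Op 2: route key 43: smallest pos >= 43 is 62 -> NA
Op 3: route key 96: none >= 96, wrap to smallest pos 62 -> NA
Op 4: route key 36: smallest pos >= 36 is 62 -> NA
Op 5: add NB@94 -> ring=[62:NA,94:NB]
Op 6: add NC@3 -> ring=[3:NC,62:NA,94:NB]
Op 7: add ND@70 -> ring=[3:NC,62:NA,70:ND,94:NB]
Op 8: remove NC -> ring=[62:NA,70:ND,94:NB]
Final route key 22: smallest pos >= 22 is 62 -> NA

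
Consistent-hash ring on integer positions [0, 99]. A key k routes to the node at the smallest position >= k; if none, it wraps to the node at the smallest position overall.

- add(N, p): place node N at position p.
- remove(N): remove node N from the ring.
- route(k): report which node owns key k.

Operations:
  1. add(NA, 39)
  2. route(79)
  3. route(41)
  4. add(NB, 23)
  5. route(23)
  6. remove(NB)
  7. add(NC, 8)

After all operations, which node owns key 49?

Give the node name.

Answer: NC

Derivation:
Op 1: add NA@39 -> ring=[39:NA]
Op 2: route key 79: none >= 79, wrap to smallest pos 39 -> NA
Op 3: route key 41: none >= 41, wrap to smallest pos 39 -> NA
Op 4: add NB@23 -> ring=[23:NB,39:NA]
Op 5: route key 23: smallest pos >= 23 is 23 -> NB
Op 6: remove NB -> ring=[39:NA]
Op 7: add NC@8 -> ring=[8:NC,39:NA]
Final route key 49: none >= 49, wrap to smallest pos 8 -> NC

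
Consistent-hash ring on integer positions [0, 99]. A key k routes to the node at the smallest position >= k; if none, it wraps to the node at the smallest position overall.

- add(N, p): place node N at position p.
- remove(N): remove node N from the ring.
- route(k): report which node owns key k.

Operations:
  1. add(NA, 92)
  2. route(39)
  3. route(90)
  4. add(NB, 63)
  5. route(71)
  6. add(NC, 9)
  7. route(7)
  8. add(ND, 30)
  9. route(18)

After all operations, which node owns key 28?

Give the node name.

Answer: ND

Derivation:
Op 1: add NA@92 -> ring=[92:NA]
Op 2: route key 39: smallest pos >= 39 is 92 -> NA
Op 3: route key 90: smallest pos >= 90 is 92 -> NA
Op 4: add NB@63 -> ring=[63:NB,92:NA]
Op 5: route key 71: smallest pos >= 71 is 92 -> NA
Op 6: add NC@9 -> ring=[9:NC,63:NB,92:NA]
Op 7: route key 7: smallest pos >= 7 is 9 -> NC
Op 8: add ND@30 -> ring=[9:NC,30:ND,63:NB,92:NA]
Op 9: route key 18: smallest pos >= 18 is 30 -> ND
Final route key 28: smallest pos >= 28 is 30 -> ND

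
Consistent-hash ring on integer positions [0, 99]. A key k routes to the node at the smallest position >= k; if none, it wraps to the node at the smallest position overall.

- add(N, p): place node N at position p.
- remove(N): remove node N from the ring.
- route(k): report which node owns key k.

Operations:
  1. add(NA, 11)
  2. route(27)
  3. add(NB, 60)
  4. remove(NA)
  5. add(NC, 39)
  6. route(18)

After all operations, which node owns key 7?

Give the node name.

Op 1: add NA@11 -> ring=[11:NA]
Op 2: route key 27: none >= 27, wrap to smallest pos 11 -> NA
Op 3: add NB@60 -> ring=[11:NA,60:NB]
Op 4: remove NA -> ring=[60:NB]
Op 5: add NC@39 -> ring=[39:NC,60:NB]
Op 6: route key 18: smallest pos >= 18 is 39 -> NC
Final route key 7: smallest pos >= 7 is 39 -> NC

Answer: NC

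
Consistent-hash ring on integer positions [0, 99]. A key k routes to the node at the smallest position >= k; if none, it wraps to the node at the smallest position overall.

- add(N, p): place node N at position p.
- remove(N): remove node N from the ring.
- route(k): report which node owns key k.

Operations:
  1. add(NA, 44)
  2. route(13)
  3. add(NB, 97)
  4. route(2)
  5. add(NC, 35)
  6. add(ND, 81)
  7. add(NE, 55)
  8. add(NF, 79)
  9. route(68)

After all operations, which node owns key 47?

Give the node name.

Answer: NE

Derivation:
Op 1: add NA@44 -> ring=[44:NA]
Op 2: route key 13: smallest pos >= 13 is 44 -> NA
Op 3: add NB@97 -> ring=[44:NA,97:NB]
Op 4: route key 2: smallest pos >= 2 is 44 -> NA
Op 5: add NC@35 -> ring=[35:NC,44:NA,97:NB]
Op 6: add ND@81 -> ring=[35:NC,44:NA,81:ND,97:NB]
Op 7: add NE@55 -> ring=[35:NC,44:NA,55:NE,81:ND,97:NB]
Op 8: add NF@79 -> ring=[35:NC,44:NA,55:NE,79:NF,81:ND,97:NB]
Op 9: route key 68: smallest pos >= 68 is 79 -> NF
Final route key 47: smallest pos >= 47 is 55 -> NE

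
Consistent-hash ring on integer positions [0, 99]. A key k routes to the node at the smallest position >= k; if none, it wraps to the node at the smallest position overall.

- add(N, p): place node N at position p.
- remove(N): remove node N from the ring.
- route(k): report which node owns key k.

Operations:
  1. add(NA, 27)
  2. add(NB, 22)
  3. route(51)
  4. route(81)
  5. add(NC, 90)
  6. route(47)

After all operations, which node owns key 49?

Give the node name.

Answer: NC

Derivation:
Op 1: add NA@27 -> ring=[27:NA]
Op 2: add NB@22 -> ring=[22:NB,27:NA]
Op 3: route key 51: none >= 51, wrap to smallest pos 22 -> NB
Op 4: route key 81: none >= 81, wrap to smallest pos 22 -> NB
Op 5: add NC@90 -> ring=[22:NB,27:NA,90:NC]
Op 6: route key 47: smallest pos >= 47 is 90 -> NC
Final route key 49: smallest pos >= 49 is 90 -> NC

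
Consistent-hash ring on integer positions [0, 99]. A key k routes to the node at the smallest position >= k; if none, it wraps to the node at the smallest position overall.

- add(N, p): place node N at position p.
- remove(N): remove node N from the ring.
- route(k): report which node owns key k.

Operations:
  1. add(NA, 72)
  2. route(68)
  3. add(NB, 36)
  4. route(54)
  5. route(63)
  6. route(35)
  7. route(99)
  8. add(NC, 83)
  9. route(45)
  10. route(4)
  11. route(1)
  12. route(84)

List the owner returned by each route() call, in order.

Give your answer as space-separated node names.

Answer: NA NA NA NB NB NA NB NB NB

Derivation:
Op 1: add NA@72 -> ring=[72:NA]
Op 2: route key 68: smallest pos >= 68 is 72 -> NA
Op 3: add NB@36 -> ring=[36:NB,72:NA]
Op 4: route key 54: smallest pos >= 54 is 72 -> NA
Op 5: route key 63: smallest pos >= 63 is 72 -> NA
Op 6: route key 35: smallest pos >= 35 is 36 -> NB
Op 7: route key 99: none >= 99, wrap to smallest pos 36 -> NB
Op 8: add NC@83 -> ring=[36:NB,72:NA,83:NC]
Op 9: route key 45: smallest pos >= 45 is 72 -> NA
Op 10: route key 4: smallest pos >= 4 is 36 -> NB
Op 11: route key 1: smallest pos >= 1 is 36 -> NB
Op 12: route key 84: none >= 84, wrap to smallest pos 36 -> NB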